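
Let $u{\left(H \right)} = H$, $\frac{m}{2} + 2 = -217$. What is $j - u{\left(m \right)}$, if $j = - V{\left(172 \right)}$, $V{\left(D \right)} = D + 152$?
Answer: $114$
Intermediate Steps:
$m = -438$ ($m = -4 + 2 \left(-217\right) = -4 - 434 = -438$)
$V{\left(D \right)} = 152 + D$
$j = -324$ ($j = - (152 + 172) = \left(-1\right) 324 = -324$)
$j - u{\left(m \right)} = -324 - -438 = -324 + 438 = 114$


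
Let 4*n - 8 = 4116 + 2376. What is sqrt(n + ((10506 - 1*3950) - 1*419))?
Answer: sqrt(7762) ≈ 88.102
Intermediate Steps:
n = 1625 (n = 2 + (4116 + 2376)/4 = 2 + (1/4)*6492 = 2 + 1623 = 1625)
sqrt(n + ((10506 - 1*3950) - 1*419)) = sqrt(1625 + ((10506 - 1*3950) - 1*419)) = sqrt(1625 + ((10506 - 3950) - 419)) = sqrt(1625 + (6556 - 419)) = sqrt(1625 + 6137) = sqrt(7762)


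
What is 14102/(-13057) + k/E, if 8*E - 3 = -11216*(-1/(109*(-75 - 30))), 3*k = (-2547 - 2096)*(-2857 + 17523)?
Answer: -2466866332281678/27442253 ≈ -8.9893e+7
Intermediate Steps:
k = -68094238/3 (k = ((-2547 - 2096)*(-2857 + 17523))/3 = (-4643*14666)/3 = (⅓)*(-68094238) = -68094238/3 ≈ -2.2698e+7)
E = 23119/91560 (E = 3/8 + (-11216*(-1/(109*(-75 - 30))))/8 = 3/8 + (-11216/((-109*(-105))))/8 = 3/8 + (-11216/11445)/8 = 3/8 + (-11216*1/11445)/8 = 3/8 + (⅛)*(-11216/11445) = 3/8 - 1402/11445 = 23119/91560 ≈ 0.25250)
14102/(-13057) + k/E = 14102/(-13057) - 68094238/(3*23119/91560) = 14102*(-1/13057) - 68094238/3*91560/23119 = -1282/1187 - 2078236143760/23119 = -2466866332281678/27442253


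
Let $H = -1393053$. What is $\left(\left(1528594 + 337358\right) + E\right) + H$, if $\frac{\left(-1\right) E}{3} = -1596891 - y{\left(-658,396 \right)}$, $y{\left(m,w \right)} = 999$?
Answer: $5266569$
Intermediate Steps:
$E = 4793670$ ($E = - 3 \left(-1596891 - 999\right) = \left(-3\right) \left(-1597890\right) = 4793670$)
$\left(\left(1528594 + 337358\right) + E\right) + H = \left(\left(1528594 + 337358\right) + 4793670\right) - 1393053 = \left(1865952 + 4793670\right) - 1393053 = 6659622 - 1393053 = 5266569$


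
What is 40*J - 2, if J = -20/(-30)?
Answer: 74/3 ≈ 24.667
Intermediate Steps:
J = 2/3 (J = -20*(-1/30) = 2/3 ≈ 0.66667)
40*J - 2 = 40*(2/3) - 2 = 80/3 - 2 = 74/3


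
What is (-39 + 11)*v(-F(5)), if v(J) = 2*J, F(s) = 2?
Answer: 112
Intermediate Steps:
(-39 + 11)*v(-F(5)) = (-39 + 11)*(2*(-1*2)) = -56*(-2) = -28*(-4) = 112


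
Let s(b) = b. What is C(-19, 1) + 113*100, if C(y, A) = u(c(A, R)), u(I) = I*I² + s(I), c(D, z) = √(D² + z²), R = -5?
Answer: 11300 + 27*√26 ≈ 11438.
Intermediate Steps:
u(I) = I + I³ (u(I) = I*I² + I = I³ + I = I + I³)
C(y, A) = √(25 + A²) + (25 + A²)^(3/2) (C(y, A) = √(A² + (-5)²) + (√(A² + (-5)²))³ = √(A² + 25) + (√(A² + 25))³ = √(25 + A²) + (√(25 + A²))³ = √(25 + A²) + (25 + A²)^(3/2))
C(-19, 1) + 113*100 = √(25 + 1²)*(26 + 1²) + 113*100 = √(25 + 1)*(26 + 1) + 11300 = √26*27 + 11300 = 27*√26 + 11300 = 11300 + 27*√26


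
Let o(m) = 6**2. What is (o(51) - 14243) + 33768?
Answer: 19561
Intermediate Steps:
o(m) = 36
(o(51) - 14243) + 33768 = (36 - 14243) + 33768 = -14207 + 33768 = 19561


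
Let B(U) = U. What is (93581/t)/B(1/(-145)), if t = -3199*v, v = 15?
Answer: 2713849/9597 ≈ 282.78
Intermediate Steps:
t = -47985 (t = -3199*15 = -47985)
(93581/t)/B(1/(-145)) = (93581/(-47985))/(1/(-145)) = (93581*(-1/47985))/(-1/145) = -93581/47985*(-145) = 2713849/9597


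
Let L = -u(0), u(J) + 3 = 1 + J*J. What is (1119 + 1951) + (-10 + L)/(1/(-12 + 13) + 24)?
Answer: 76742/25 ≈ 3069.7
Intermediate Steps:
u(J) = -2 + J² (u(J) = -3 + (1 + J*J) = -3 + (1 + J²) = -2 + J²)
L = 2 (L = -(-2 + 0²) = -(-2 + 0) = -1*(-2) = 2)
(1119 + 1951) + (-10 + L)/(1/(-12 + 13) + 24) = (1119 + 1951) + (-10 + 2)/(1/(-12 + 13) + 24) = 3070 - 8/(1/1 + 24) = 3070 - 8/(1 + 24) = 3070 - 8/25 = 76742/25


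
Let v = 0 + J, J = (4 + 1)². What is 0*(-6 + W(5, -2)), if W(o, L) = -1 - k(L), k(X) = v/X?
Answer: 0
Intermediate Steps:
J = 25 (J = 5² = 25)
v = 25 (v = 0 + 25 = 25)
k(X) = 25/X
W(o, L) = -1 - 25/L
0*(-6 + W(5, -2)) = 0*(-6 + (-25 - 1*(-2))/(-2)) = 0*(-6 - (-25 + 2)/2) = 0*(-6 - ½*(-23)) = 0*(-6 + 23/2) = 0*(11/2) = 0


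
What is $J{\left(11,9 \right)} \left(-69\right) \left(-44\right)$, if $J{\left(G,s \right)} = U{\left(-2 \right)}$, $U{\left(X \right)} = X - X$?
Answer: $0$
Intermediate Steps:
$U{\left(X \right)} = 0$
$J{\left(G,s \right)} = 0$
$J{\left(11,9 \right)} \left(-69\right) \left(-44\right) = 0 \left(-69\right) \left(-44\right) = 0 \left(-44\right) = 0$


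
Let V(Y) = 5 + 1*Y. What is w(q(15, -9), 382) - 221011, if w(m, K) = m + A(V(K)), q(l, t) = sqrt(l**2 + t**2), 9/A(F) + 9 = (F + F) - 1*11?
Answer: -166642285/754 + 3*sqrt(34) ≈ -2.2099e+5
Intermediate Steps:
V(Y) = 5 + Y
A(F) = 9/(-20 + 2*F) (A(F) = 9/(-9 + ((F + F) - 1*11)) = 9/(-9 + (2*F - 11)) = 9/(-9 + (-11 + 2*F)) = 9/(-20 + 2*F))
w(m, K) = m + 9/(2*(-5 + K)) (w(m, K) = m + 9/(2*(-10 + (5 + K))) = m + 9/(2*(-5 + K)))
w(q(15, -9), 382) - 221011 = (9/2 + sqrt(15**2 + (-9)**2)*(-5 + 382))/(-5 + 382) - 221011 = (9/2 + sqrt(225 + 81)*377)/377 - 221011 = (9/2 + sqrt(306)*377)/377 - 221011 = (9/2 + (3*sqrt(34))*377)/377 - 221011 = (9/2 + 1131*sqrt(34))/377 - 221011 = (9/754 + 3*sqrt(34)) - 221011 = -166642285/754 + 3*sqrt(34)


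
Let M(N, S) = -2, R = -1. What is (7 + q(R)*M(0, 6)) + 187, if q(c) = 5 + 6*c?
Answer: 196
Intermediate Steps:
(7 + q(R)*M(0, 6)) + 187 = (7 + (5 + 6*(-1))*(-2)) + 187 = (7 + (5 - 6)*(-2)) + 187 = (7 - 1*(-2)) + 187 = (7 + 2) + 187 = 9 + 187 = 196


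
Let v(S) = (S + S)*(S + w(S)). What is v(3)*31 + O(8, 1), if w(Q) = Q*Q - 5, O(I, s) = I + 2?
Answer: 1312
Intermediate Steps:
O(I, s) = 2 + I
w(Q) = -5 + Q**2 (w(Q) = Q**2 - 5 = -5 + Q**2)
v(S) = 2*S*(-5 + S + S**2) (v(S) = (S + S)*(S + (-5 + S**2)) = (2*S)*(-5 + S + S**2) = 2*S*(-5 + S + S**2))
v(3)*31 + O(8, 1) = (2*3*(-5 + 3 + 3**2))*31 + (2 + 8) = (2*3*(-5 + 3 + 9))*31 + 10 = (2*3*7)*31 + 10 = 42*31 + 10 = 1302 + 10 = 1312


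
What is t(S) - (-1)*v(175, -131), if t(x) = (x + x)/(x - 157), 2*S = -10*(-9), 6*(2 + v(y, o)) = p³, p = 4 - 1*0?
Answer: 1321/168 ≈ 7.8631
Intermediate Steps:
p = 4 (p = 4 + 0 = 4)
v(y, o) = 26/3 (v(y, o) = -2 + (⅙)*4³ = -2 + (⅙)*64 = -2 + 32/3 = 26/3)
S = 45 (S = (-10*(-9))/2 = (½)*90 = 45)
t(x) = 2*x/(-157 + x) (t(x) = (2*x)/(-157 + x) = 2*x/(-157 + x))
t(S) - (-1)*v(175, -131) = 2*45/(-157 + 45) - (-1)*26/3 = 2*45/(-112) - 1*(-26/3) = 2*45*(-1/112) + 26/3 = -45/56 + 26/3 = 1321/168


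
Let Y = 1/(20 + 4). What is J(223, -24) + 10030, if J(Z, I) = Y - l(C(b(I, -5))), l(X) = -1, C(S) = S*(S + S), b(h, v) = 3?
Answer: 240745/24 ≈ 10031.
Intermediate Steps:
C(S) = 2*S**2 (C(S) = S*(2*S) = 2*S**2)
Y = 1/24 ≈ 0.041667
J(Z, I) = 25/24 (J(Z, I) = 1/24 - 1*(-1) = 1/24 + 1 = 25/24)
J(223, -24) + 10030 = 25/24 + 10030 = 240745/24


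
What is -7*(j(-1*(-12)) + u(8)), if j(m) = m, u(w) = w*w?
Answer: -532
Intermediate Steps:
u(w) = w²
-7*(j(-1*(-12)) + u(8)) = -7*(-1*(-12) + 8²) = -7*(12 + 64) = -7*76 = -532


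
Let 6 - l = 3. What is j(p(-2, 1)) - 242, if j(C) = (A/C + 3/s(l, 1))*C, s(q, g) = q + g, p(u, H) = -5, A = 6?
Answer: -959/4 ≈ -239.75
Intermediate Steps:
l = 3 (l = 6 - 1*3 = 6 - 3 = 3)
s(q, g) = g + q
j(C) = C*(¾ + 6/C) (j(C) = (6/C + 3/(1 + 3))*C = (6/C + 3/4)*C = (6/C + 3*(¼))*C = (6/C + ¾)*C = (¾ + 6/C)*C = C*(¾ + 6/C))
j(p(-2, 1)) - 242 = (6 + (¾)*(-5)) - 242 = (6 - 15/4) - 242 = 9/4 - 242 = -959/4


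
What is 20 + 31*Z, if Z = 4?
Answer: 144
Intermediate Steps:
20 + 31*Z = 20 + 31*4 = 20 + 124 = 144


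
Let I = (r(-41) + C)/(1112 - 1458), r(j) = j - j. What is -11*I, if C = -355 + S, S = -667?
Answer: -5621/173 ≈ -32.491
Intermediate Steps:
r(j) = 0
C = -1022 (C = -355 - 667 = -1022)
I = 511/173 (I = (0 - 1022)/(1112 - 1458) = -1022/(-346) = -1022*(-1/346) = 511/173 ≈ 2.9538)
-11*I = -11*511/173 = -5621/173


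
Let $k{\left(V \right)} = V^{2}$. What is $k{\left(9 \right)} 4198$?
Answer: $340038$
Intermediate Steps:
$k{\left(9 \right)} 4198 = 9^{2} \cdot 4198 = 81 \cdot 4198 = 340038$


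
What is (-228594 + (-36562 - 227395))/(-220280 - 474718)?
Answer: 492551/694998 ≈ 0.70871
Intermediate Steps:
(-228594 + (-36562 - 227395))/(-220280 - 474718) = (-228594 - 263957)/(-694998) = -492551*(-1/694998) = 492551/694998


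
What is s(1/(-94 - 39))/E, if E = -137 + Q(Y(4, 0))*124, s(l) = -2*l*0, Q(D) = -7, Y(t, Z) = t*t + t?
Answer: 0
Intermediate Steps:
Y(t, Z) = t + t² (Y(t, Z) = t² + t = t + t²)
s(l) = 0
E = -1005 (E = -137 - 7*124 = -137 - 868 = -1005)
s(1/(-94 - 39))/E = 0/(-1005) = 0*(-1/1005) = 0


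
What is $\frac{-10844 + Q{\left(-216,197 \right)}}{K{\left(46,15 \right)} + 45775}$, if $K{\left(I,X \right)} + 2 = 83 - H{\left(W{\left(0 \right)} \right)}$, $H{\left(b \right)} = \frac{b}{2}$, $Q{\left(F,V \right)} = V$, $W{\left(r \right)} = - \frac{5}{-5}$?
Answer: $- \frac{21294}{91711} \approx -0.23219$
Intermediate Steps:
$W{\left(r \right)} = 1$ ($W{\left(r \right)} = \left(-5\right) \left(- \frac{1}{5}\right) = 1$)
$H{\left(b \right)} = \frac{b}{2}$ ($H{\left(b \right)} = b \frac{1}{2} = \frac{b}{2}$)
$K{\left(I,X \right)} = \frac{161}{2}$ ($K{\left(I,X \right)} = -2 + \left(83 - \frac{1}{2} \cdot 1\right) = -2 + \left(83 - \frac{1}{2}\right) = -2 + \frac{165}{2} = \frac{161}{2}$)
$\frac{-10844 + Q{\left(-216,197 \right)}}{K{\left(46,15 \right)} + 45775} = \frac{-10844 + 197}{\frac{161}{2} + 45775} = - \frac{10647}{\frac{91711}{2}} = \left(-10647\right) \frac{2}{91711} = - \frac{21294}{91711}$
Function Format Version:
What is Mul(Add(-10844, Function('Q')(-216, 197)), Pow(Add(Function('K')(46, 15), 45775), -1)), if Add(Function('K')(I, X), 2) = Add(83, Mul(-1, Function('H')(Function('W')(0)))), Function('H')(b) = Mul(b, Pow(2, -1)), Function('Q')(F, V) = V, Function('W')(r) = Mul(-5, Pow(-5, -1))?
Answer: Rational(-21294, 91711) ≈ -0.23219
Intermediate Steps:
Function('W')(r) = 1 (Function('W')(r) = Mul(-5, Rational(-1, 5)) = 1)
Function('H')(b) = Mul(Rational(1, 2), b) (Function('H')(b) = Mul(b, Rational(1, 2)) = Mul(Rational(1, 2), b))
Function('K')(I, X) = Rational(161, 2) (Function('K')(I, X) = Add(-2, Add(83, Mul(-1, Mul(Rational(1, 2), 1)))) = Add(-2, Add(83, Mul(-1, Rational(1, 2)))) = Add(-2, Add(83, Rational(-1, 2))) = Add(-2, Rational(165, 2)) = Rational(161, 2))
Mul(Add(-10844, Function('Q')(-216, 197)), Pow(Add(Function('K')(46, 15), 45775), -1)) = Mul(Add(-10844, 197), Pow(Add(Rational(161, 2), 45775), -1)) = Mul(-10647, Pow(Rational(91711, 2), -1)) = Mul(-10647, Rational(2, 91711)) = Rational(-21294, 91711)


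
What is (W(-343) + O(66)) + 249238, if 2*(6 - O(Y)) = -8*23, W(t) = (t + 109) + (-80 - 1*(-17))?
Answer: 249039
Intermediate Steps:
W(t) = 46 + t (W(t) = (109 + t) + (-80 + 17) = (109 + t) - 63 = 46 + t)
O(Y) = 98 (O(Y) = 6 - (-4)*23 = 6 - ½*(-184) = 6 + 92 = 98)
(W(-343) + O(66)) + 249238 = ((46 - 343) + 98) + 249238 = (-297 + 98) + 249238 = -199 + 249238 = 249039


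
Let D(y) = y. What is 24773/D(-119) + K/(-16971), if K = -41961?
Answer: -19782344/96169 ≈ -205.70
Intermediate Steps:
24773/D(-119) + K/(-16971) = 24773/(-119) - 41961/(-16971) = 24773*(-1/119) - 41961*(-1/16971) = -3539/17 + 13987/5657 = -19782344/96169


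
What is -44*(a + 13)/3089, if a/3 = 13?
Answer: -2288/3089 ≈ -0.74069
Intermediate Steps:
a = 39 (a = 3*13 = 39)
-44*(a + 13)/3089 = -44*(39 + 13)/3089 = -44*52*(1/3089) = -2288*1/3089 = -2288/3089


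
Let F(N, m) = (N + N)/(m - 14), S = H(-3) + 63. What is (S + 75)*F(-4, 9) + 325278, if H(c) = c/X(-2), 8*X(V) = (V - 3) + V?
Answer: 2278530/7 ≈ 3.2550e+5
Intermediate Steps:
X(V) = -3/8 + V/4 (X(V) = ((V - 3) + V)/8 = ((-3 + V) + V)/8 = (-3 + 2*V)/8 = -3/8 + V/4)
H(c) = -8*c/7 (H(c) = c/(-3/8 + (1/4)*(-2)) = c/(-3/8 - 1/2) = c/(-7/8) = c*(-8/7) = -8*c/7)
S = 465/7 (S = -8/7*(-3) + 63 = 24/7 + 63 = 465/7 ≈ 66.429)
F(N, m) = 2*N/(-14 + m) (F(N, m) = (2*N)/(-14 + m) = 2*N/(-14 + m))
(S + 75)*F(-4, 9) + 325278 = (465/7 + 75)*(2*(-4)/(-14 + 9)) + 325278 = 990*(2*(-4)/(-5))/7 + 325278 = 990*(2*(-4)*(-1/5))/7 + 325278 = (990/7)*(8/5) + 325278 = 1584/7 + 325278 = 2278530/7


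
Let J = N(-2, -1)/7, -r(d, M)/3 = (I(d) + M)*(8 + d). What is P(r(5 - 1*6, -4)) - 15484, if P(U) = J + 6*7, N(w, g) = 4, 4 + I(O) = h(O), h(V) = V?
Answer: -108090/7 ≈ -15441.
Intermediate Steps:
I(O) = -4 + O
r(d, M) = -3*(8 + d)*(-4 + M + d) (r(d, M) = -3*((-4 + d) + M)*(8 + d) = -3*(-4 + M + d)*(8 + d) = -3*(8 + d)*(-4 + M + d))
J = 4/7 ≈ 0.57143
P(U) = 298/7 (P(U) = 4/7 + 6*7 = 4/7 + 42 = 298/7)
P(r(5 - 1*6, -4)) - 15484 = 298/7 - 15484 = -108090/7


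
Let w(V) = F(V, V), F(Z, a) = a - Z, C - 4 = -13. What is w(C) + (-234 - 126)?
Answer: -360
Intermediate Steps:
C = -9 (C = 4 - 13 = -9)
w(V) = 0 (w(V) = V - V = 0)
w(C) + (-234 - 126) = 0 + (-234 - 126) = 0 - 360 = -360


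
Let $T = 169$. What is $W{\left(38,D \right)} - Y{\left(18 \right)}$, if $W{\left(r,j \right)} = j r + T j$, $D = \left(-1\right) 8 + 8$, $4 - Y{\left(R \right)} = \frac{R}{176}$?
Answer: $- \frac{343}{88} \approx -3.8977$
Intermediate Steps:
$Y{\left(R \right)} = 4 - \frac{R}{176}$
$D = 0$ ($D = -8 + 8 = 0$)
$W{\left(r,j \right)} = 169 j + j r$ ($W{\left(r,j \right)} = j r + 169 j = 169 j + j r$)
$W{\left(38,D \right)} - Y{\left(18 \right)} = 0 \left(169 + 38\right) - \left(4 - \frac{9}{88}\right) = 0 \cdot 207 - \left(4 - \frac{9}{88}\right) = 0 - \frac{343}{88} = - \frac{343}{88}$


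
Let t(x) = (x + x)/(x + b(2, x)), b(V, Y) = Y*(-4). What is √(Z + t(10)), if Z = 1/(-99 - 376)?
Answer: I*√54321/285 ≈ 0.81779*I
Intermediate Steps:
b(V, Y) = -4*Y
Z = -1/475 (Z = 1/(-475) = -1/475 ≈ -0.0021053)
t(x) = -⅔ (t(x) = (x + x)/(x - 4*x) = (2*x)/((-3*x)) = (2*x)*(-1/(3*x)) = -⅔)
√(Z + t(10)) = √(-1/475 - ⅔) = √(-953/1425) = I*√54321/285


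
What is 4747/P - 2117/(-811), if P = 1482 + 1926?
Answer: 11064553/2763888 ≈ 4.0033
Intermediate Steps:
P = 3408
4747/P - 2117/(-811) = 4747/3408 - 2117/(-811) = 4747*(1/3408) - 2117*(-1/811) = 4747/3408 + 2117/811 = 11064553/2763888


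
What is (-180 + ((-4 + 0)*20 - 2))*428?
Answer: -112136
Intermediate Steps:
(-180 + ((-4 + 0)*20 - 2))*428 = (-180 + (-4*20 - 2))*428 = (-180 + (-80 - 2))*428 = (-180 - 82)*428 = -262*428 = -112136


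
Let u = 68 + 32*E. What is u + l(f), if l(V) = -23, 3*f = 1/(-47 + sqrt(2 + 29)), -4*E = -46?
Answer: 413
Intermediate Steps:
E = 23/2 (E = -1/4*(-46) = 23/2 ≈ 11.500)
u = 436 (u = 68 + 32*(23/2) = 68 + 368 = 436)
f = 1/(3*(-47 + sqrt(31))) (f = 1/(3*(-47 + sqrt(2 + 29))) = 1/(3*(-47 + sqrt(31))) ≈ -0.0080453)
u + l(f) = 436 - 23 = 413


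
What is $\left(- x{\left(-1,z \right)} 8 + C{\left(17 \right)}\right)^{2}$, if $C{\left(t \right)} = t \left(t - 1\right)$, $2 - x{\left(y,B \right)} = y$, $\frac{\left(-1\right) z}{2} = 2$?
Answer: $61504$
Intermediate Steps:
$z = -4$ ($z = \left(-2\right) 2 = -4$)
$x{\left(y,B \right)} = 2 - y$
$C{\left(t \right)} = t \left(-1 + t\right)$
$\left(- x{\left(-1,z \right)} 8 + C{\left(17 \right)}\right)^{2} = \left(- (2 - -1) 8 + 17 \left(-1 + 17\right)\right)^{2} = \left(- (2 + 1) 8 + 17 \cdot 16\right)^{2} = \left(\left(-1\right) 3 \cdot 8 + 272\right)^{2} = \left(\left(-3\right) 8 + 272\right)^{2} = \left(-24 + 272\right)^{2} = 248^{2} = 61504$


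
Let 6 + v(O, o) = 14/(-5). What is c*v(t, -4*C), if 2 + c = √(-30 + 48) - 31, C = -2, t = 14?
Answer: 1452/5 - 132*√2/5 ≈ 253.06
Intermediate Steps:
c = -33 + 3*√2 (c = -2 + (√(-30 + 48) - 31) = -2 + (√18 - 31) = -2 + (3*√2 - 31) = -2 + (-31 + 3*√2) = -33 + 3*√2 ≈ -28.757)
v(O, o) = -44/5 (v(O, o) = -6 + 14/(-5) = -6 + 14*(-⅕) = -6 - 14/5 = -44/5)
c*v(t, -4*C) = (-33 + 3*√2)*(-44/5) = 1452/5 - 132*√2/5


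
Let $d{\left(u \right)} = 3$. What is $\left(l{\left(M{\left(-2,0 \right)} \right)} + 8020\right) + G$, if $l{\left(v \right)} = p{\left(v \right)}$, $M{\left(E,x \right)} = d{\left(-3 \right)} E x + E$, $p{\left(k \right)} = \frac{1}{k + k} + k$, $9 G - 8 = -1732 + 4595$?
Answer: $\frac{33347}{4} \approx 8336.8$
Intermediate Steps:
$G = 319$ ($G = \frac{8}{9} + \frac{-1732 + 4595}{9} = \frac{8}{9} + \frac{1}{9} \cdot 2863 = \frac{8}{9} + \frac{2863}{9} = 319$)
$p{\left(k \right)} = k + \frac{1}{2 k}$ ($p{\left(k \right)} = \frac{1}{2 k} + k = k + \frac{1}{2 k}$)
$M{\left(E,x \right)} = E + 3 E x$ ($M{\left(E,x \right)} = 3 E x + E = E + 3 E x$)
$l{\left(v \right)} = v + \frac{1}{2 v}$
$\left(l{\left(M{\left(-2,0 \right)} \right)} + 8020\right) + G = \left(\left(- 2 \left(1 + 3 \cdot 0\right) + \frac{1}{2 \left(- 2 \left(1 + 3 \cdot 0\right)\right)}\right) + 8020\right) + 319 = \left(\left(- 2 \left(1 + 0\right) + \frac{1}{2 \left(- 2 \left(1 + 0\right)\right)}\right) + 8020\right) + 319 = \left(\left(\left(-2\right) 1 + \frac{1}{2 \left(\left(-2\right) 1\right)}\right) + 8020\right) + 319 = \left(\left(-2 + \frac{1}{2 \left(-2\right)}\right) + 8020\right) + 319 = \left(\left(-2 + \frac{1}{2} \left(- \frac{1}{2}\right)\right) + 8020\right) + 319 = \left(\left(-2 - \frac{1}{4}\right) + 8020\right) + 319 = \left(- \frac{9}{4} + 8020\right) + 319 = \frac{32071}{4} + 319 = \frac{33347}{4}$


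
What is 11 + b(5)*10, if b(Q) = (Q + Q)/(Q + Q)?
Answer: 21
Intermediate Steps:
b(Q) = 1 (b(Q) = (2*Q)/((2*Q)) = (2*Q)*(1/(2*Q)) = 1)
11 + b(5)*10 = 11 + 1*10 = 11 + 10 = 21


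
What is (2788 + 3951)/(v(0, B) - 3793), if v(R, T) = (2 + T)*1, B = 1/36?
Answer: -242604/136475 ≈ -1.7776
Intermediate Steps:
B = 1/36 ≈ 0.027778
v(R, T) = 2 + T
(2788 + 3951)/(v(0, B) - 3793) = (2788 + 3951)/((2 + 1/36) - 3793) = 6739/(73/36 - 3793) = 6739/(-136475/36) = 6739*(-36/136475) = -242604/136475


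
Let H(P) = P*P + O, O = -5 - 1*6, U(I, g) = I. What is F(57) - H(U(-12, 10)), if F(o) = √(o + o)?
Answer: -133 + √114 ≈ -122.32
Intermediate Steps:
F(o) = √2*√o (F(o) = √(2*o) = √2*√o)
O = -11 (O = -5 - 6 = -11)
H(P) = -11 + P² (H(P) = P*P - 11 = P² - 11 = -11 + P²)
F(57) - H(U(-12, 10)) = √2*√57 - (-11 + (-12)²) = √114 - (-11 + 144) = √114 - 1*133 = √114 - 133 = -133 + √114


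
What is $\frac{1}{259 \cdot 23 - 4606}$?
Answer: $\frac{1}{1351} \approx 0.00074019$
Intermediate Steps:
$\frac{1}{259 \cdot 23 - 4606} = \frac{1}{5957 - 4606} = \frac{1}{1351}$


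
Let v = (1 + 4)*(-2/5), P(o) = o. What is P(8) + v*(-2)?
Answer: 12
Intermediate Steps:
v = -2 (v = 5*(-2*1/5) = 5*(-2/5) = -2)
P(8) + v*(-2) = 8 - 2*(-2) = 8 + 4 = 12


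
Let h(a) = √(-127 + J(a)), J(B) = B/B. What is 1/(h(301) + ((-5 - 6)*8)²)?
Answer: 3872/29984831 - 3*I*√14/59969662 ≈ 0.00012913 - 1.8718e-7*I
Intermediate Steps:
J(B) = 1
h(a) = 3*I*√14 (h(a) = √(-127 + 1) = √(-126) = 3*I*√14)
1/(h(301) + ((-5 - 6)*8)²) = 1/(3*I*√14 + ((-5 - 6)*8)²) = 1/(3*I*√14 + (-11*8)²) = 1/(3*I*√14 + (-88)²) = 1/(3*I*√14 + 7744) = 1/(7744 + 3*I*√14)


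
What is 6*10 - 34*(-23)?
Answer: 842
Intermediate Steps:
6*10 - 34*(-23) = 60 + 782 = 842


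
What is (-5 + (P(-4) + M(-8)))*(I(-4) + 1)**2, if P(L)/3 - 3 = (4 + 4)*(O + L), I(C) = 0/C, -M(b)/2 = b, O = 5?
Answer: 44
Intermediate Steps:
M(b) = -2*b
I(C) = 0
P(L) = 129 + 24*L (P(L) = 9 + 3*((4 + 4)*(5 + L)) = 9 + 3*(8*(5 + L)) = 9 + 3*(40 + 8*L) = 9 + (120 + 24*L) = 129 + 24*L)
(-5 + (P(-4) + M(-8)))*(I(-4) + 1)**2 = (-5 + ((129 + 24*(-4)) - 2*(-8)))*(0 + 1)**2 = (-5 + ((129 - 96) + 16))*1**2 = (-5 + (33 + 16))*1 = (-5 + 49)*1 = 44*1 = 44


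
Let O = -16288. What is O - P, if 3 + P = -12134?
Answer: -4151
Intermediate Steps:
P = -12137 (P = -3 - 12134 = -12137)
O - P = -16288 - 1*(-12137) = -16288 + 12137 = -4151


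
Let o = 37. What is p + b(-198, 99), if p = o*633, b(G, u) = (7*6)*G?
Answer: 15105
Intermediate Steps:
b(G, u) = 42*G
p = 23421 (p = 37*633 = 23421)
p + b(-198, 99) = 23421 + 42*(-198) = 23421 - 8316 = 15105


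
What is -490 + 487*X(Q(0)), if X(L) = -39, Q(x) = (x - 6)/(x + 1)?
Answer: -19483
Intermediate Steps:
Q(x) = (-6 + x)/(1 + x)
-490 + 487*X(Q(0)) = -490 + 487*(-39) = -490 - 18993 = -19483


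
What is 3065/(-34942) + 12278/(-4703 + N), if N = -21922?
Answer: -510623501/930330750 ≈ -0.54886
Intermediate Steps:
3065/(-34942) + 12278/(-4703 + N) = 3065/(-34942) + 12278/(-4703 - 21922) = 3065*(-1/34942) + 12278/(-26625) = -3065/34942 + 12278*(-1/26625) = -3065/34942 - 12278/26625 = -510623501/930330750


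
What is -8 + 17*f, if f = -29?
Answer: -501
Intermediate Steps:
-8 + 17*f = -8 + 17*(-29) = -8 - 493 = -501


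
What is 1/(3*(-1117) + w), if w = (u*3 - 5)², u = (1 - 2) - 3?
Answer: -1/3062 ≈ -0.00032658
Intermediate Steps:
u = -4 (u = -1 - 3 = -4)
w = 289 (w = (-4*3 - 5)² = (-12 - 5)² = (-17)² = 289)
1/(3*(-1117) + w) = 1/(3*(-1117) + 289) = 1/(-3351 + 289) = 1/(-3062) = -1/3062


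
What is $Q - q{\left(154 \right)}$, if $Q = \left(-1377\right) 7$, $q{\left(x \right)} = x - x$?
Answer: $-9639$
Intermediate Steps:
$q{\left(x \right)} = 0$
$Q = -9639$
$Q - q{\left(154 \right)} = -9639 - 0 = -9639 + 0 = -9639$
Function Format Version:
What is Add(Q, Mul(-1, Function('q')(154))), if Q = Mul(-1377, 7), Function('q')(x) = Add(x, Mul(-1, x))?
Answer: -9639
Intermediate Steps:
Function('q')(x) = 0
Q = -9639
Add(Q, Mul(-1, Function('q')(154))) = Add(-9639, Mul(-1, 0)) = Add(-9639, 0) = -9639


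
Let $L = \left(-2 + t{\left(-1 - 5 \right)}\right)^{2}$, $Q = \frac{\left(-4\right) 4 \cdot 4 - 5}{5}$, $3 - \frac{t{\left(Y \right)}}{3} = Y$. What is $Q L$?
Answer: $-8625$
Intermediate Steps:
$t{\left(Y \right)} = 9 - 3 Y$
$Q = - \frac{69}{5}$ ($Q = \frac{\left(-16\right) 4 - 5}{5} = \frac{-64 - 5}{5} = \frac{1}{5} \left(-69\right) = - \frac{69}{5} \approx -13.8$)
$L = 625$ ($L = \left(-2 - \left(-9 + 3 \left(-1 - 5\right)\right)\right)^{2} = \left(-2 + \left(9 - -18\right)\right)^{2} = \left(-2 + \left(9 + 18\right)\right)^{2} = \left(-2 + 27\right)^{2} = 25^{2} = 625$)
$Q L = \left(- \frac{69}{5}\right) 625 = -8625$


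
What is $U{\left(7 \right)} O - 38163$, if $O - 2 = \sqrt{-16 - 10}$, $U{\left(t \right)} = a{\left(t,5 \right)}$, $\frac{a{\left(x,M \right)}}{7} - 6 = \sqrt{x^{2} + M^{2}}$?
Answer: $-38163 + 7 \left(2 + i \sqrt{26}\right) \left(6 + \sqrt{74}\right) \approx -37959.0 + 521.2 i$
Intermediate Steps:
$a{\left(x,M \right)} = 42 + 7 \sqrt{M^{2} + x^{2}}$ ($a{\left(x,M \right)} = 42 + 7 \sqrt{x^{2} + M^{2}} = 42 + 7 \sqrt{M^{2} + x^{2}}$)
$U{\left(t \right)} = 42 + 7 \sqrt{25 + t^{2}}$ ($U{\left(t \right)} = 42 + 7 \sqrt{5^{2} + t^{2}} = 42 + 7 \sqrt{25 + t^{2}}$)
$O = 2 + i \sqrt{26}$ ($O = 2 + \sqrt{-16 - 10} = 2 + \sqrt{-26} = 2 + i \sqrt{26} \approx 2.0 + 5.099 i$)
$U{\left(7 \right)} O - 38163 = \left(42 + 7 \sqrt{25 + 7^{2}}\right) \left(2 + i \sqrt{26}\right) - 38163 = \left(42 + 7 \sqrt{25 + 49}\right) \left(2 + i \sqrt{26}\right) - 38163 = \left(42 + 7 \sqrt{74}\right) \left(2 + i \sqrt{26}\right) - 38163 = \left(2 + i \sqrt{26}\right) \left(42 + 7 \sqrt{74}\right) - 38163 = -38163 + \left(2 + i \sqrt{26}\right) \left(42 + 7 \sqrt{74}\right)$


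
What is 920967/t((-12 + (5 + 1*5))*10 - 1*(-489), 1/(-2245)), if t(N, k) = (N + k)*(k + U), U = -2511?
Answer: -1547232234725/1978475405728 ≈ -0.78203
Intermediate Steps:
t(N, k) = (-2511 + k)*(N + k) (t(N, k) = (N + k)*(k - 2511) = (N + k)*(-2511 + k) = (-2511 + k)*(N + k))
920967/t((-12 + (5 + 1*5))*10 - 1*(-489), 1/(-2245)) = 920967/((1/(-2245))**2 - 2511*((-12 + (5 + 1*5))*10 - 1*(-489)) - 2511/(-2245) + ((-12 + (5 + 1*5))*10 - 1*(-489))/(-2245)) = 920967/((-1/2245)**2 - 2511*((-12 + (5 + 5))*10 + 489) - 2511*(-1/2245) + ((-12 + (5 + 5))*10 + 489)*(-1/2245)) = 920967/(1/5040025 - 2511*((-12 + 10)*10 + 489) + 2511/2245 + ((-12 + 10)*10 + 489)*(-1/2245)) = 920967/(1/5040025 - 2511*(-2*10 + 489) + 2511/2245 + (-2*10 + 489)*(-1/2245)) = 920967/(1/5040025 - 2511*(-20 + 489) + 2511/2245 + (-20 + 489)*(-1/2245)) = 920967/(1/5040025 - 2511*469 + 2511/2245 + 469*(-1/2245)) = 920967/(1/5040025 - 1177659 + 2511/2245 - 469/2245) = 920967/(-5935426217184/5040025) = 920967*(-5040025/5935426217184) = -1547232234725/1978475405728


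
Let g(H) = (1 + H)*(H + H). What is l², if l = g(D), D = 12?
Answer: 97344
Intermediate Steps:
g(H) = 2*H*(1 + H) (g(H) = (1 + H)*(2*H) = 2*H*(1 + H))
l = 312 (l = 2*12*(1 + 12) = 2*12*13 = 312)
l² = 312² = 97344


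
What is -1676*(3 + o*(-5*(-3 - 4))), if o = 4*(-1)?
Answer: 229612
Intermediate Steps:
o = -4
-1676*(3 + o*(-5*(-3 - 4))) = -1676*(3 - (-20)*(-3 - 4)) = -1676*(3 - (-20)*(-7)) = -1676*(3 - 4*35) = -1676*(3 - 140) = -1676*(-137) = 229612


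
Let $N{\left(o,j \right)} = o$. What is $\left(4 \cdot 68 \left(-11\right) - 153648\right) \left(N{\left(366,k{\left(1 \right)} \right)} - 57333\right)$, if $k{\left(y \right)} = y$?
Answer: $8923310880$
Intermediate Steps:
$\left(4 \cdot 68 \left(-11\right) - 153648\right) \left(N{\left(366,k{\left(1 \right)} \right)} - 57333\right) = \left(4 \cdot 68 \left(-11\right) - 153648\right) \left(366 - 57333\right) = \left(272 \left(-11\right) - 153648\right) \left(-56967\right) = \left(-2992 - 153648\right) \left(-56967\right) = \left(-156640\right) \left(-56967\right) = 8923310880$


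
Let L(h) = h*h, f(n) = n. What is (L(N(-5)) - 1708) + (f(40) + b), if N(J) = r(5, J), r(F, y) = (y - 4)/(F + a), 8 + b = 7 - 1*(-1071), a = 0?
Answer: -14869/25 ≈ -594.76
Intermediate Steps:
b = 1070 (b = -8 + (7 - 1*(-1071)) = -8 + (7 + 1071) = -8 + 1078 = 1070)
r(F, y) = (-4 + y)/F (r(F, y) = (y - 4)/(F + 0) = (-4 + y)/F)
N(J) = -⅘ + J/5 (N(J) = (-4 + J)/5 = -⅘ + J/5)
L(h) = h²
(L(N(-5)) - 1708) + (f(40) + b) = ((-⅘ + (⅕)*(-5))² - 1708) + (40 + 1070) = ((-⅘ - 1)² - 1708) + 1110 = ((-9/5)² - 1708) + 1110 = (81/25 - 1708) + 1110 = -42619/25 + 1110 = -14869/25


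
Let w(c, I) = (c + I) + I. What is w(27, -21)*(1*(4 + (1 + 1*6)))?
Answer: -165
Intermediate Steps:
w(c, I) = c + 2*I (w(c, I) = (I + c) + I = c + 2*I)
w(27, -21)*(1*(4 + (1 + 1*6))) = (27 + 2*(-21))*(1*(4 + (1 + 1*6))) = (27 - 42)*(1*(4 + (1 + 6))) = -15*(4 + 7) = -15*11 = -165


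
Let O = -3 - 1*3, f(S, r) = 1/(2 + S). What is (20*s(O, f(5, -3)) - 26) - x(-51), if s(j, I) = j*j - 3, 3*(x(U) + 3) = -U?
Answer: 620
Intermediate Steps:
x(U) = -3 - U/3 (x(U) = -3 + (-U)/3 = -3 - U/3)
O = -6 (O = -3 - 3 = -6)
s(j, I) = -3 + j**2 (s(j, I) = j**2 - 3 = -3 + j**2)
(20*s(O, f(5, -3)) - 26) - x(-51) = (20*(-3 + (-6)**2) - 26) - (-3 - 1/3*(-51)) = (20*(-3 + 36) - 26) - (-3 + 17) = (20*33 - 26) - 1*14 = (660 - 26) - 14 = 634 - 14 = 620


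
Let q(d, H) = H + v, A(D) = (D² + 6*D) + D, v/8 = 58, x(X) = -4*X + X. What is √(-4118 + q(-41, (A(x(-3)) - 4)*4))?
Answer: I*√3094 ≈ 55.624*I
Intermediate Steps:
x(X) = -3*X
v = 464 (v = 8*58 = 464)
A(D) = D² + 7*D
q(d, H) = 464 + H (q(d, H) = H + 464 = 464 + H)
√(-4118 + q(-41, (A(x(-3)) - 4)*4)) = √(-4118 + (464 + ((-3*(-3))*(7 - 3*(-3)) - 4)*4)) = √(-4118 + (464 + (9*(7 + 9) - 4)*4)) = √(-4118 + (464 + (9*16 - 4)*4)) = √(-4118 + (464 + (144 - 4)*4)) = √(-4118 + (464 + 140*4)) = √(-4118 + (464 + 560)) = √(-4118 + 1024) = √(-3094) = I*√3094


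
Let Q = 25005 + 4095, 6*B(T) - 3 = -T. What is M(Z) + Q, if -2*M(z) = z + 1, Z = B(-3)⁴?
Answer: 29099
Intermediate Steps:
B(T) = ½ - T/6 (B(T) = ½ + (-T)/6 = ½ - T/6)
Z = 1 (Z = (½ - ⅙*(-3))⁴ = (½ + ½)⁴ = 1⁴ = 1)
M(z) = -½ - z/2 (M(z) = -(z + 1)/2 = -(1 + z)/2 = -½ - z/2)
Q = 29100
M(Z) + Q = (-½ - ½*1) + 29100 = (-½ - ½) + 29100 = -1 + 29100 = 29099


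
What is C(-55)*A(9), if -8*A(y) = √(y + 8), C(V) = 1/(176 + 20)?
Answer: -√17/1568 ≈ -0.0026295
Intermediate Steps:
C(V) = 1/196
A(y) = -√(8 + y)/8 (A(y) = -√(y + 8)/8 = -√(8 + y)/8)
C(-55)*A(9) = (-√(8 + 9)/8)/196 = (-√17/8)/196 = -√17/1568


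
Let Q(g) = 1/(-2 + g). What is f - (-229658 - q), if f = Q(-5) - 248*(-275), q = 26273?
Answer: 2268916/7 ≈ 3.2413e+5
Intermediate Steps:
f = 477399/7 (f = 1/(-2 - 5) - 248*(-275) = 1/(-7) + 68200 = -⅐ + 68200 = 477399/7 ≈ 68200.)
f - (-229658 - q) = 477399/7 - (-229658 - 1*26273) = 477399/7 - (-229658 - 26273) = 477399/7 - 1*(-255931) = 477399/7 + 255931 = 2268916/7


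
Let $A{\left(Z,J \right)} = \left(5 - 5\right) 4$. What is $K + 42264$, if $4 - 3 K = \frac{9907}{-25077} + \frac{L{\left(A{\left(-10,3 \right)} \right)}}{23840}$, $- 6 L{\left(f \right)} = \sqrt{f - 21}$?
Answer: $\frac{3179673199}{75231} + \frac{i \sqrt{21}}{429120} \approx 42265.0 + 1.0679 \cdot 10^{-5} i$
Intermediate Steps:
$A{\left(Z,J \right)} = 0$ ($A{\left(Z,J \right)} = 0 \cdot 4 = 0$)
$L{\left(f \right)} = - \frac{\sqrt{-21 + f}}{6}$ ($L{\left(f \right)} = - \frac{\sqrt{f - 21}}{6} = - \frac{\sqrt{-21 + f}}{6}$)
$K = \frac{110215}{75231} + \frac{i \sqrt{21}}{429120}$ ($K = \frac{4}{3} - \frac{\frac{9907}{-25077} + \frac{\left(- \frac{1}{6}\right) \sqrt{-21 + 0}}{23840}}{3} = \frac{4}{3} - \frac{9907 \left(- \frac{1}{25077}\right) + - \frac{\sqrt{-21}}{6} \cdot \frac{1}{23840}}{3} = \frac{4}{3} - \frac{- \frac{9907}{25077} + - \frac{i \sqrt{21}}{6} \cdot \frac{1}{23840}}{3} = \frac{4}{3} - \frac{- \frac{9907}{25077} - \frac{i \sqrt{21}}{143040}}{3} = \frac{4}{3} + \left(\frac{9907}{75231} + \frac{i \sqrt{21}}{429120}\right) = \frac{110215}{75231} + \frac{i \sqrt{21}}{429120} \approx 1.465 + 1.0679 \cdot 10^{-5} i$)
$K + 42264 = \left(\frac{110215}{75231} + \frac{i \sqrt{21}}{429120}\right) + 42264 = \frac{3179673199}{75231} + \frac{i \sqrt{21}}{429120}$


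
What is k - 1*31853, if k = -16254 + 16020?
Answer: -32087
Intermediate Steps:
k = -234
k - 1*31853 = -234 - 1*31853 = -234 - 31853 = -32087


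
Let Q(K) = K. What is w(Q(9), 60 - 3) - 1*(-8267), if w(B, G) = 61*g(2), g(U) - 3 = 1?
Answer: 8511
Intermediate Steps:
g(U) = 4 (g(U) = 3 + 1 = 4)
w(B, G) = 244 (w(B, G) = 61*4 = 244)
w(Q(9), 60 - 3) - 1*(-8267) = 244 - 1*(-8267) = 244 + 8267 = 8511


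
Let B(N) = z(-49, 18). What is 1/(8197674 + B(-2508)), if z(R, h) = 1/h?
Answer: 18/147558133 ≈ 1.2199e-7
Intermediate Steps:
B(N) = 1/18
1/(8197674 + B(-2508)) = 1/(8197674 + 1/18) = 1/(147558133/18) = 18/147558133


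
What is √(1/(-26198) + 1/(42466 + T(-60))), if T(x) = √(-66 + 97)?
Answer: √(-426189064 - 26198*√31)/(26198*√(42466 + √31)) ≈ 0.0038244*I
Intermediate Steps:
T(x) = √31
√(1/(-26198) + 1/(42466 + T(-60))) = √(1/(-26198) + 1/(42466 + √31)) = √(-1/26198 + 1/(42466 + √31))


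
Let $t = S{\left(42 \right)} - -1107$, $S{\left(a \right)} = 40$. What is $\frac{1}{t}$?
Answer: $\frac{1}{1147} \approx 0.00087184$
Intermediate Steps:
$t = 1147$ ($t = 40 - -1107 = 40 + 1107 = 1147$)
$\frac{1}{t} = \frac{1}{1147}$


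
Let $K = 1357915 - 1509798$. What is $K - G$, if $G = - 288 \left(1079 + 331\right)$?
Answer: $254197$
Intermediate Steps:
$G = -406080$ ($G = \left(-288\right) 1410 = -406080$)
$K = -151883$
$K - G = -151883 - -406080 = -151883 + 406080 = 254197$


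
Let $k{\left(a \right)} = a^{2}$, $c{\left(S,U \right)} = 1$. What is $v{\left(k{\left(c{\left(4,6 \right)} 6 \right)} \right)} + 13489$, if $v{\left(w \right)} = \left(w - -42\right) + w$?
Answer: $13603$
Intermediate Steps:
$v{\left(w \right)} = 42 + 2 w$ ($v{\left(w \right)} = \left(w + 42\right) + w = \left(42 + w\right) + w = 42 + 2 w$)
$v{\left(k{\left(c{\left(4,6 \right)} 6 \right)} \right)} + 13489 = \left(42 + 2 \left(1 \cdot 6\right)^{2}\right) + 13489 = \left(42 + 2 \cdot 6^{2}\right) + 13489 = \left(42 + 2 \cdot 36\right) + 13489 = \left(42 + 72\right) + 13489 = 114 + 13489 = 13603$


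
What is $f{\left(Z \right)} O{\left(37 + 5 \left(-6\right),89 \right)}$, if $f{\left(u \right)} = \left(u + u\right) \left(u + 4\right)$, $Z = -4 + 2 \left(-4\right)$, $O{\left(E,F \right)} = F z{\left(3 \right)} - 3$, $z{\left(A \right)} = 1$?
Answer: $16512$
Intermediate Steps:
$O{\left(E,F \right)} = -3 + F$ ($O{\left(E,F \right)} = F 1 - 3 = F - 3 = -3 + F$)
$Z = -12$ ($Z = -4 - 8 = -12$)
$f{\left(u \right)} = 2 u \left(4 + u\right)$
$f{\left(Z \right)} O{\left(37 + 5 \left(-6\right),89 \right)} = 2 \left(-12\right) \left(4 - 12\right) \left(-3 + 89\right) = 2 \left(-12\right) \left(-8\right) 86 = 192 \cdot 86 = 16512$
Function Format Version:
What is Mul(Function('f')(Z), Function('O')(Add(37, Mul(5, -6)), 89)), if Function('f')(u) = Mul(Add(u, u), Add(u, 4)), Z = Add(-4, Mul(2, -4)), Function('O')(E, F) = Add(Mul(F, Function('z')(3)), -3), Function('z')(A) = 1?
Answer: 16512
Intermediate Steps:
Function('O')(E, F) = Add(-3, F) (Function('O')(E, F) = Add(Mul(F, 1), -3) = Add(F, -3) = Add(-3, F))
Z = -12 (Z = Add(-4, -8) = -12)
Function('f')(u) = Mul(2, u, Add(4, u)) (Function('f')(u) = Mul(Mul(2, u), Add(4, u)) = Mul(2, u, Add(4, u)))
Mul(Function('f')(Z), Function('O')(Add(37, Mul(5, -6)), 89)) = Mul(Mul(2, -12, Add(4, -12)), Add(-3, 89)) = Mul(Mul(2, -12, -8), 86) = Mul(192, 86) = 16512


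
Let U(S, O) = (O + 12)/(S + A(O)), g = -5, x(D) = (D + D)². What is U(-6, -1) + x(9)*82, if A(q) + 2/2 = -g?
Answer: 53125/2 ≈ 26563.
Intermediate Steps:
x(D) = 4*D² (x(D) = (2*D)² = 4*D²)
A(q) = 4 (A(q) = -1 - 1*(-5) = -1 + 5 = 4)
U(S, O) = (12 + O)/(4 + S) (U(S, O) = (O + 12)/(S + 4) = (12 + O)/(4 + S))
U(-6, -1) + x(9)*82 = (12 - 1)/(4 - 6) + (4*9²)*82 = 11/(-2) + (4*81)*82 = -½*11 + 324*82 = -11/2 + 26568 = 53125/2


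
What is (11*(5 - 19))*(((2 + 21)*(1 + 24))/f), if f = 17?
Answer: -88550/17 ≈ -5208.8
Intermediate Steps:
(11*(5 - 19))*(((2 + 21)*(1 + 24))/f) = (11*(5 - 19))*(((2 + 21)*(1 + 24))/17) = (11*(-14))*((23*25)*(1/17)) = -88550/17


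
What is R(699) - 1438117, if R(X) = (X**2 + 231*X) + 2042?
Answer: -786005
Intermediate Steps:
R(X) = 2042 + X**2 + 231*X
R(699) - 1438117 = (2042 + 699**2 + 231*699) - 1438117 = (2042 + 488601 + 161469) - 1438117 = 652112 - 1438117 = -786005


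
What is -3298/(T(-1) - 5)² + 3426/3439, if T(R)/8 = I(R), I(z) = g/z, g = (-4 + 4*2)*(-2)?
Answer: 584084/11971159 ≈ 0.048791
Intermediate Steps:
g = -8 (g = (-4 + 8)*(-2) = 4*(-2) = -8)
I(z) = -8/z
T(R) = -64/R (T(R) = 8*(-8/R) = -64/R)
-3298/(T(-1) - 5)² + 3426/3439 = -3298/(-64/(-1) - 5)² + 3426/3439 = -3298/(-64*(-1) - 5)² + 3426*(1/3439) = -3298/(64 - 5)² + 3426/3439 = -3298/(59²) + 3426/3439 = -3298/3481 + 3426/3439 = 584084/11971159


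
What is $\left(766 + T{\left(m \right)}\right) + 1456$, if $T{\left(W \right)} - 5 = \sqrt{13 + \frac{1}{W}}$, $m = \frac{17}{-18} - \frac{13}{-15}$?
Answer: $2227 + \frac{\sqrt{7}}{7} \approx 2227.4$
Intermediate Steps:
$m = - \frac{7}{90}$ ($m = 17 \left(- \frac{1}{18}\right) - - \frac{13}{15} = - \frac{17}{18} + \frac{13}{15} = - \frac{7}{90} \approx -0.077778$)
$T{\left(W \right)} = 5 + \sqrt{13 + \frac{1}{W}}$
$\left(766 + T{\left(m \right)}\right) + 1456 = \left(766 + \left(5 + \sqrt{13 + \frac{1}{- \frac{7}{90}}}\right)\right) + 1456 = \left(766 + \left(5 + \sqrt{13 - \frac{90}{7}}\right)\right) + 1456 = \left(766 + \left(5 + \sqrt{\frac{1}{7}}\right)\right) + 1456 = \left(766 + \left(5 + \frac{\sqrt{7}}{7}\right)\right) + 1456 = \left(771 + \frac{\sqrt{7}}{7}\right) + 1456 = 2227 + \frac{\sqrt{7}}{7}$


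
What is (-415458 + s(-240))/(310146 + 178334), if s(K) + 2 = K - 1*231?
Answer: -415931/488480 ≈ -0.85148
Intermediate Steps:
s(K) = -233 + K (s(K) = -2 + (K - 1*231) = -2 + (K - 231) = -2 + (-231 + K) = -233 + K)
(-415458 + s(-240))/(310146 + 178334) = (-415458 + (-233 - 240))/(310146 + 178334) = (-415458 - 473)/488480 = -415931*1/488480 = -415931/488480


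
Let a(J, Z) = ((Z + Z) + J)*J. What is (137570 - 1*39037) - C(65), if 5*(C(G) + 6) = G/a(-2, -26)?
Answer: 10642199/108 ≈ 98539.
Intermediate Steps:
a(J, Z) = J*(J + 2*Z) (a(J, Z) = (2*Z + J)*J = (J + 2*Z)*J = J*(J + 2*Z))
C(G) = -6 + G/540 (C(G) = -6 + (G/((-2*(-2 + 2*(-26)))))/5 = -6 + (G/((-2*(-2 - 52))))/5 = -6 + (G/((-2*(-54))))/5 = -6 + (G/108)/5 = -6 + G/540)
(137570 - 1*39037) - C(65) = (137570 - 1*39037) - (-6 + (1/540)*65) = (137570 - 39037) - (-6 + 13/108) = 98533 - 1*(-635/108) = 98533 + 635/108 = 10642199/108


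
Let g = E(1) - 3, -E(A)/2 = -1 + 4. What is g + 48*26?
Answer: 1239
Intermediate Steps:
E(A) = -6 (E(A) = -2*(-1 + 4) = -2*3 = -6)
g = -9 (g = -6 - 3 = -9)
g + 48*26 = -9 + 48*26 = -9 + 1248 = 1239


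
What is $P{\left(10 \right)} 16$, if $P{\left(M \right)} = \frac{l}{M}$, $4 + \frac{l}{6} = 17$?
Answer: $\frac{624}{5} \approx 124.8$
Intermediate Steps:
$l = 78$ ($l = -24 + 6 \cdot 17 = -24 + 102 = 78$)
$P{\left(M \right)} = \frac{78}{M}$
$P{\left(10 \right)} 16 = \frac{78}{10} \cdot 16 = 78 \cdot \frac{1}{10} \cdot 16 = \frac{39}{5} \cdot 16 = \frac{624}{5}$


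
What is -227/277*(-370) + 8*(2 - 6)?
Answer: 75126/277 ≈ 271.21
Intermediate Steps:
-227/277*(-370) + 8*(2 - 6) = -227*1/277*(-370) + 8*(-4) = -227/277*(-370) - 32 = 83990/277 - 32 = 75126/277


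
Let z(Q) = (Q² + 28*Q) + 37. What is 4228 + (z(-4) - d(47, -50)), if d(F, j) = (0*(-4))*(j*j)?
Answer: 4169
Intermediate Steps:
d(F, j) = 0 (d(F, j) = 0*j² = 0)
z(Q) = 37 + Q² + 28*Q
4228 + (z(-4) - d(47, -50)) = 4228 + ((37 + (-4)² + 28*(-4)) - 1*0) = 4228 + ((37 + 16 - 112) + 0) = 4228 + (-59 + 0) = 4228 - 59 = 4169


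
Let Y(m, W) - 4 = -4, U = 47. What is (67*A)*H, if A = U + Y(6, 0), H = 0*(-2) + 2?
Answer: 6298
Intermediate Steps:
Y(m, W) = 0 (Y(m, W) = 4 - 4 = 0)
H = 2 (H = 0 + 2 = 2)
A = 47 (A = 47 + 0 = 47)
(67*A)*H = (67*47)*2 = 3149*2 = 6298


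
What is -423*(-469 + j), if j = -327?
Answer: 336708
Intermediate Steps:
-423*(-469 + j) = -423*(-469 - 327) = -423*(-796) = 336708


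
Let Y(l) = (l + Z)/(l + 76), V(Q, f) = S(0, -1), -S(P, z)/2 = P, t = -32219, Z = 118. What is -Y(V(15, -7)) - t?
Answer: 1224263/38 ≈ 32217.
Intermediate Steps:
S(P, z) = -2*P
V(Q, f) = 0 (V(Q, f) = -2*0 = 0)
Y(l) = (118 + l)/(76 + l) (Y(l) = (l + 118)/(l + 76) = (118 + l)/(76 + l))
-Y(V(15, -7)) - t = -(118 + 0)/(76 + 0) - 1*(-32219) = -118/76 + 32219 = -1*59/38 + 32219 = -59/38 + 32219 = 1224263/38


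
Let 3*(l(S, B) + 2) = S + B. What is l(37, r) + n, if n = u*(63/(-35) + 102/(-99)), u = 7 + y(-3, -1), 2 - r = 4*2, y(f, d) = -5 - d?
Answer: -26/165 ≈ -0.15758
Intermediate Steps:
r = -6 (r = 2 - 4*2 = 2 - 1*8 = 2 - 8 = -6)
l(S, B) = -2 + B/3 + S/3 (l(S, B) = -2 + (S + B)/3 = -2 + (B + S)/3 = -2 + (B/3 + S/3) = -2 + B/3 + S/3)
u = 3 (u = 7 + (-5 - 1*(-1)) = 7 + (-5 + 1) = 7 - 4 = 3)
n = -467/55 (n = 3*(63/(-35) + 102/(-99)) = 3*(63*(-1/35) + 102*(-1/99)) = 3*(-9/5 - 34/33) = 3*(-467/165) = -467/55 ≈ -8.4909)
l(37, r) + n = (-2 + (1/3)*(-6) + (1/3)*37) - 467/55 = (-2 - 2 + 37/3) - 467/55 = 25/3 - 467/55 = -26/165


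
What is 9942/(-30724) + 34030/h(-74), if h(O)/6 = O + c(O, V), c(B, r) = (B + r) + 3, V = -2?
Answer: -263576641/6774642 ≈ -38.906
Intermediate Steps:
c(B, r) = 3 + B + r
h(O) = 6 + 12*O (h(O) = 6*(O + (3 + O - 2)) = 6*(O + (1 + O)) = 6*(1 + 2*O) = 6 + 12*O)
9942/(-30724) + 34030/h(-74) = 9942/(-30724) + 34030/(6 + 12*(-74)) = 9942*(-1/30724) + 34030/(6 - 888) = -4971/15362 + 34030/(-882) = -4971/15362 + 34030*(-1/882) = -4971/15362 - 17015/441 = -263576641/6774642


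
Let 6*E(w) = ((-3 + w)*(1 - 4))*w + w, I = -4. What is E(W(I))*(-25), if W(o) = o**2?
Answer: 7600/3 ≈ 2533.3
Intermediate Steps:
E(w) = w/6 + w*(9 - 3*w)/6 (E(w) = (((-3 + w)*(1 - 4))*w + w)/6 = (((-3 + w)*(-3))*w + w)/6 = ((9 - 3*w)*w + w)/6 = (w*(9 - 3*w) + w)/6 = (w + w*(9 - 3*w))/6 = w/6 + w*(9 - 3*w)/6)
E(W(I))*(-25) = ((1/6)*(-4)**2*(10 - 3*(-4)**2))*(-25) = ((1/6)*16*(10 - 3*16))*(-25) = ((1/6)*16*(10 - 48))*(-25) = ((1/6)*16*(-38))*(-25) = -304/3*(-25) = 7600/3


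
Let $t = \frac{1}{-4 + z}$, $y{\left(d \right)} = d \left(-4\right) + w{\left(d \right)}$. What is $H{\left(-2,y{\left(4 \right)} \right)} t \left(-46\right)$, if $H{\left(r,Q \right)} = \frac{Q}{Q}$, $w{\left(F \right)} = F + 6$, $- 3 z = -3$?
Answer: $\frac{46}{3} \approx 15.333$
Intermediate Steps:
$z = 1$ ($z = \left(- \frac{1}{3}\right) \left(-3\right) = 1$)
$w{\left(F \right)} = 6 + F$
$y{\left(d \right)} = 6 - 3 d$ ($y{\left(d \right)} = d \left(-4\right) + \left(6 + d\right) = - 4 d + \left(6 + d\right) = 6 - 3 d$)
$H{\left(r,Q \right)} = 1$
$t = - \frac{1}{3}$ ($t = \frac{1}{-4 + 1} = \frac{1}{-3} = - \frac{1}{3} \approx -0.33333$)
$H{\left(-2,y{\left(4 \right)} \right)} t \left(-46\right) = 1 \left(- \frac{1}{3}\right) \left(-46\right) = \left(- \frac{1}{3}\right) \left(-46\right) = \frac{46}{3}$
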